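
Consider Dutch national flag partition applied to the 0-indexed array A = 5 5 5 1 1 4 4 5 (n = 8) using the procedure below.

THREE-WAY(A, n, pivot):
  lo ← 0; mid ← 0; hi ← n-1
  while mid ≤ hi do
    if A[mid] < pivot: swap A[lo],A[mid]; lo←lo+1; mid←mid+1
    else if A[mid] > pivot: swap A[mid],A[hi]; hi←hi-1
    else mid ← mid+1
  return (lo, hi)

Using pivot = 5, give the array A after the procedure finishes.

pivot = 5; lo=0, mid=0, hi=7
A[mid]=5=5: mid=1
A[mid]=5=5: mid=2
A[mid]=5=5: mid=3
A[mid]=1<5: swap A[0],A[3]; lo=1,mid=4 → 1 5 5 5 1 4 4 5
A[mid]=1<5: swap A[1],A[4]; lo=2,mid=5 → 1 1 5 5 5 4 4 5
A[mid]=4<5: swap A[2],A[5]; lo=3,mid=6 → 1 1 4 5 5 5 4 5
A[mid]=4<5: swap A[3],A[6]; lo=4,mid=7 → 1 1 4 4 5 5 5 5
A[mid]=5=5: mid=8
end: lo=4, hi=7; A = 1 1 4 4 5 5 5 5

1 1 4 4 5 5 5 5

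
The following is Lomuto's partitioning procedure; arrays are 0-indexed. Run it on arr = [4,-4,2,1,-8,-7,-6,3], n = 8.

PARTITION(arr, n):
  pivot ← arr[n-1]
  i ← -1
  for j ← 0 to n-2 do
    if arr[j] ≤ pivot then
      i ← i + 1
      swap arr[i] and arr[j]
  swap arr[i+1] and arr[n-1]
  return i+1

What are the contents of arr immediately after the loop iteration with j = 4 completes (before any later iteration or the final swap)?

pivot=3, i=-1
j=0: 4>3, skip
j=1: -4≤3, i=0, swap(0,1) ⇒ [-4,4,2,1,-8,-7,-6,3]
j=2: 2≤3, i=1, swap(1,2) ⇒ [-4,2,4,1,-8,-7,-6,3]
j=3: 1≤3, i=2, swap(2,3) ⇒ [-4,2,1,4,-8,-7,-6,3]
j=4: -8≤3, i=3, swap(3,4) ⇒ [-4,2,1,-8,4,-7,-6,3]
(after j=4) arr = [-4,2,1,-8,4,-7,-6,3]

[-4,2,1,-8,4,-7,-6,3]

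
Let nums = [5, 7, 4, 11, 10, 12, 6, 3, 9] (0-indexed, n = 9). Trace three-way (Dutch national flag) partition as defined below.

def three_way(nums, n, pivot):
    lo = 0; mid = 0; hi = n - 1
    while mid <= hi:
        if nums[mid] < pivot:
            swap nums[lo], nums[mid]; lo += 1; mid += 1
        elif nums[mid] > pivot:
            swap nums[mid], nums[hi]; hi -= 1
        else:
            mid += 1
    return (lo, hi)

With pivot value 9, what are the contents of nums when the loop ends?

[5, 7, 4, 3, 6, 9, 12, 10, 11]

lo=0 mid=0 hi=8
5<9: swap(0,0), lo=1 mid=1 ⇒ [5, 7, 4, 11, 10, 12, 6, 3, 9]
7<9: swap(1,1), lo=2 mid=2 ⇒ [5, 7, 4, 11, 10, 12, 6, 3, 9]
4<9: swap(2,2), lo=3 mid=3 ⇒ [5, 7, 4, 11, 10, 12, 6, 3, 9]
11>9: swap(3,8), hi=7 ⇒ [5, 7, 4, 9, 10, 12, 6, 3, 11]
9=9: mid=4
10>9: swap(4,7), hi=6 ⇒ [5, 7, 4, 9, 3, 12, 6, 10, 11]
3<9: swap(3,4), lo=4 mid=5 ⇒ [5, 7, 4, 3, 9, 12, 6, 10, 11]
12>9: swap(5,6), hi=5 ⇒ [5, 7, 4, 3, 9, 6, 12, 10, 11]
6<9: swap(4,5), lo=5 mid=6 ⇒ [5, 7, 4, 3, 6, 9, 12, 10, 11]
done. lo=5 hi=5; nums=[5, 7, 4, 3, 6, 9, 12, 10, 11]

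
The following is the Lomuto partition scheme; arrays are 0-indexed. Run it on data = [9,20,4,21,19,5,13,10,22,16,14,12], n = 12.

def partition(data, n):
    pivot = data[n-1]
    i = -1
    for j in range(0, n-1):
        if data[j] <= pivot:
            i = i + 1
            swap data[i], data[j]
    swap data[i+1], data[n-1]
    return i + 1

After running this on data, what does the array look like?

[9,4,5,10,12,20,13,21,22,16,14,19]

pivot = data[11] = 12; i = -1
j=0: data[0]=9 ≤ 12 → i=0, swap data[0],data[0] (no change) → [9,20,4,21,19,5,13,10,22,16,14,12]
j=1: data[1]=20 > 12 → no swap
j=2: data[2]=4 ≤ 12 → i=1, swap data[1],data[2] → [9,4,20,21,19,5,13,10,22,16,14,12]
j=3: data[3]=21 > 12 → no swap
j=4: data[4]=19 > 12 → no swap
j=5: data[5]=5 ≤ 12 → i=2, swap data[2],data[5] → [9,4,5,21,19,20,13,10,22,16,14,12]
j=6: data[6]=13 > 12 → no swap
j=7: data[7]=10 ≤ 12 → i=3, swap data[3],data[7] → [9,4,5,10,19,20,13,21,22,16,14,12]
j=8: data[8]=22 > 12 → no swap
j=9: data[9]=16 > 12 → no swap
j=10: data[10]=14 > 12 → no swap
final swap data[4],data[11] → [9,4,5,10,12,20,13,21,22,16,14,19]; return 4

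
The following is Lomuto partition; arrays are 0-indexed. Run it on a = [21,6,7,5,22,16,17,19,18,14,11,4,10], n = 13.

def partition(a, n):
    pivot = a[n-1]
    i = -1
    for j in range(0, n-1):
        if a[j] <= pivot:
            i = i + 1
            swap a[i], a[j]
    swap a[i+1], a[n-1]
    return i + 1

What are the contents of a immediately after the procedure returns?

[6,7,5,4,10,16,17,19,18,14,11,21,22]

pivot = a[12] = 10; i = -1
j=0: a[0]=21 > 10 → no swap
j=1: a[1]=6 ≤ 10 → i=0, swap a[0],a[1] → [6,21,7,5,22,16,17,19,18,14,11,4,10]
j=2: a[2]=7 ≤ 10 → i=1, swap a[1],a[2] → [6,7,21,5,22,16,17,19,18,14,11,4,10]
j=3: a[3]=5 ≤ 10 → i=2, swap a[2],a[3] → [6,7,5,21,22,16,17,19,18,14,11,4,10]
j=4: a[4]=22 > 10 → no swap
j=5: a[5]=16 > 10 → no swap
j=6: a[6]=17 > 10 → no swap
j=7: a[7]=19 > 10 → no swap
j=8: a[8]=18 > 10 → no swap
j=9: a[9]=14 > 10 → no swap
j=10: a[10]=11 > 10 → no swap
j=11: a[11]=4 ≤ 10 → i=3, swap a[3],a[11] → [6,7,5,4,22,16,17,19,18,14,11,21,10]
final swap a[4],a[12] → [6,7,5,4,10,16,17,19,18,14,11,21,22]; return 4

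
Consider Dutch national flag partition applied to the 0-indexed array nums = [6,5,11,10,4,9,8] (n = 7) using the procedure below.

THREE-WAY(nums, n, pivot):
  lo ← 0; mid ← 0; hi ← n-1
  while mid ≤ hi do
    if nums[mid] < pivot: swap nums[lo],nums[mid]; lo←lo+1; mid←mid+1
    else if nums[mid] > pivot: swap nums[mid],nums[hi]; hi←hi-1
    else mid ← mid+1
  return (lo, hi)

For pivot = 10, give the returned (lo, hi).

(5, 5)

lo=0 mid=0 hi=6
6<10: swap(0,0), lo=1 mid=1 ⇒ [6,5,11,10,4,9,8]
5<10: swap(1,1), lo=2 mid=2 ⇒ [6,5,11,10,4,9,8]
11>10: swap(2,6), hi=5 ⇒ [6,5,8,10,4,9,11]
8<10: swap(2,2), lo=3 mid=3 ⇒ [6,5,8,10,4,9,11]
10=10: mid=4
4<10: swap(3,4), lo=4 mid=5 ⇒ [6,5,8,4,10,9,11]
9<10: swap(4,5), lo=5 mid=6 ⇒ [6,5,8,4,9,10,11]
done. lo=5 hi=5; nums=[6,5,8,4,9,10,11]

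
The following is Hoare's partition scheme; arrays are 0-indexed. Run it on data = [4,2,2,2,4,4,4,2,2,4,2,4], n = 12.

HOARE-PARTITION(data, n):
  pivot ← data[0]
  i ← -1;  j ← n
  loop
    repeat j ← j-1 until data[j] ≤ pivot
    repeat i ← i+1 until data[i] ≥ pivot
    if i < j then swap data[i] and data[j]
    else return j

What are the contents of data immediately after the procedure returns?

pivot = data[0] = 4; i = -1, j = 12
j→11 (data[11]=4≤4), i→0 (data[0]=4≥4); i<j, swap → [4,2,2,2,4,4,4,2,2,4,2,4]
j→10 (data[10]=2≤4), i→4 (data[4]=4≥4); i<j, swap → [4,2,2,2,2,4,4,2,2,4,4,4]
j→9 (data[9]=4≤4), i→5 (data[5]=4≥4); i<j, swap → [4,2,2,2,2,4,4,2,2,4,4,4]
j→8 (data[8]=2≤4), i→6 (data[6]=4≥4); i<j, swap → [4,2,2,2,2,4,2,2,4,4,4,4]
j→7, i→8; i≥j, return j=7. data = [4,2,2,2,2,4,2,2,4,4,4,4]

[4,2,2,2,2,4,2,2,4,4,4,4]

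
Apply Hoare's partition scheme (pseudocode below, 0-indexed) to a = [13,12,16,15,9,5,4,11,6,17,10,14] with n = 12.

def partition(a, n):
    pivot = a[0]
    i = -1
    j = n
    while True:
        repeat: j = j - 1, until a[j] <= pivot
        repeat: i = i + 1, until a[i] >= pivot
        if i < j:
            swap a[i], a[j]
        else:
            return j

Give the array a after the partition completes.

[10,12,6,11,9,5,4,15,16,17,13,14]

pivot = a[0] = 13; i = -1, j = 12
j→10 (a[10]=10≤13), i→0 (a[0]=13≥13); i<j, swap → [10,12,16,15,9,5,4,11,6,17,13,14]
j→8 (a[8]=6≤13), i→2 (a[2]=16≥13); i<j, swap → [10,12,6,15,9,5,4,11,16,17,13,14]
j→7 (a[7]=11≤13), i→3 (a[3]=15≥13); i<j, swap → [10,12,6,11,9,5,4,15,16,17,13,14]
j→6, i→7; i≥j, return j=6. a = [10,12,6,11,9,5,4,15,16,17,13,14]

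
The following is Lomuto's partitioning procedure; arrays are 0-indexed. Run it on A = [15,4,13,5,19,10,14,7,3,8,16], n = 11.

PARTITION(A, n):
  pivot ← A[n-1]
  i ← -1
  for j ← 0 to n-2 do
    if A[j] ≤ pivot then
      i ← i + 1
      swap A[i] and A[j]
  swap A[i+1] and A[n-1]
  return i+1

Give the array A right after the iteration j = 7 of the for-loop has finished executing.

[15,4,13,5,10,14,7,19,3,8,16]

pivot = A[10] = 16; i = -1
j=0: A[0]=15 ≤ 16 → i=0, swap A[0],A[0] (no change) → [15,4,13,5,19,10,14,7,3,8,16]
j=1: A[1]=4 ≤ 16 → i=1, swap A[1],A[1] (no change) → [15,4,13,5,19,10,14,7,3,8,16]
j=2: A[2]=13 ≤ 16 → i=2, swap A[2],A[2] (no change) → [15,4,13,5,19,10,14,7,3,8,16]
j=3: A[3]=5 ≤ 16 → i=3, swap A[3],A[3] (no change) → [15,4,13,5,19,10,14,7,3,8,16]
j=4: A[4]=19 > 16 → no swap
j=5: A[5]=10 ≤ 16 → i=4, swap A[4],A[5] → [15,4,13,5,10,19,14,7,3,8,16]
j=6: A[6]=14 ≤ 16 → i=5, swap A[5],A[6] → [15,4,13,5,10,14,19,7,3,8,16]
j=7: A[7]=7 ≤ 16 → i=6, swap A[6],A[7] → [15,4,13,5,10,14,7,19,3,8,16]
(after j=7) A = [15,4,13,5,10,14,7,19,3,8,16]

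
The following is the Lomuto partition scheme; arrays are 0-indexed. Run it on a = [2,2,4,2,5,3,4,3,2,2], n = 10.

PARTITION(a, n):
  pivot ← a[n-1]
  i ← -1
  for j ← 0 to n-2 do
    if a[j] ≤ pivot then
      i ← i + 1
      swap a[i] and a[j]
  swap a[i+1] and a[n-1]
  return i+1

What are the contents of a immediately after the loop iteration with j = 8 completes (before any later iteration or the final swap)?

[2,2,2,2,5,3,4,3,4,2]

pivot = a[9] = 2; i = -1
j=0: a[0]=2 ≤ 2 → i=0, swap a[0],a[0] (no change) → [2,2,4,2,5,3,4,3,2,2]
j=1: a[1]=2 ≤ 2 → i=1, swap a[1],a[1] (no change) → [2,2,4,2,5,3,4,3,2,2]
j=2: a[2]=4 > 2 → no swap
j=3: a[3]=2 ≤ 2 → i=2, swap a[2],a[3] → [2,2,2,4,5,3,4,3,2,2]
j=4: a[4]=5 > 2 → no swap
j=5: a[5]=3 > 2 → no swap
j=6: a[6]=4 > 2 → no swap
j=7: a[7]=3 > 2 → no swap
j=8: a[8]=2 ≤ 2 → i=3, swap a[3],a[8] → [2,2,2,2,5,3,4,3,4,2]
(after j=8) a = [2,2,2,2,5,3,4,3,4,2]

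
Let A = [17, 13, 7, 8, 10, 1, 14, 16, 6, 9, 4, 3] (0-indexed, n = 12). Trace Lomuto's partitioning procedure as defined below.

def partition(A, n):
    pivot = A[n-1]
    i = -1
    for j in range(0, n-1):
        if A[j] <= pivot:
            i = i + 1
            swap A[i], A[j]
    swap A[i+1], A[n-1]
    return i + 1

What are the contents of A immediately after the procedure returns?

pivot = A[11] = 3; i = -1
j=0: A[0]=17 > 3 → no swap
j=1: A[1]=13 > 3 → no swap
j=2: A[2]=7 > 3 → no swap
j=3: A[3]=8 > 3 → no swap
j=4: A[4]=10 > 3 → no swap
j=5: A[5]=1 ≤ 3 → i=0, swap A[0],A[5] → [1, 13, 7, 8, 10, 17, 14, 16, 6, 9, 4, 3]
j=6: A[6]=14 > 3 → no swap
j=7: A[7]=16 > 3 → no swap
j=8: A[8]=6 > 3 → no swap
j=9: A[9]=9 > 3 → no swap
j=10: A[10]=4 > 3 → no swap
final swap A[1],A[11] → [1, 3, 7, 8, 10, 17, 14, 16, 6, 9, 4, 13]; return 1

[1, 3, 7, 8, 10, 17, 14, 16, 6, 9, 4, 13]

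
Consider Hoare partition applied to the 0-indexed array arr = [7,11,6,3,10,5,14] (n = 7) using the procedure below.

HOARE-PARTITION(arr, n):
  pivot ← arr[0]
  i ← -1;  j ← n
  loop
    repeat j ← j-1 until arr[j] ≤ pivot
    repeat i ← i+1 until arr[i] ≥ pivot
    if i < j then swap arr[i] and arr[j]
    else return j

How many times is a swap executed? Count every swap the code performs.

2

pivot=7
j stops at 5 (5), i stops at 0 (7); swap ⇒ [5,11,6,3,10,7,14]
j stops at 3 (3), i stops at 1 (11); swap ⇒ [5,3,6,11,10,7,14]
j stops at 2, i stops at 3; i≥j ⇒ return 2. arr=[5,3,6,11,10,7,14]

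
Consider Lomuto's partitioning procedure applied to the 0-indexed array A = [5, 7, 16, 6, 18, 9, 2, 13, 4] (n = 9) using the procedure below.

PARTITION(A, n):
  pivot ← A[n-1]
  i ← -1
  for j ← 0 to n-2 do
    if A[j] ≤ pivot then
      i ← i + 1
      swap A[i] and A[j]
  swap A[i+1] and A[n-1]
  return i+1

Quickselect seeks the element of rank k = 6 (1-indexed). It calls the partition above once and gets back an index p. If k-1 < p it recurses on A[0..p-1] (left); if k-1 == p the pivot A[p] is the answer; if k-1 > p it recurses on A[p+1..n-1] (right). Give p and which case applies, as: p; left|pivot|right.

1; right

pivot = A[8] = 4; i = -1
j=0: A[0]=5 > 4 → no swap
j=1: A[1]=7 > 4 → no swap
j=2: A[2]=16 > 4 → no swap
j=3: A[3]=6 > 4 → no swap
j=4: A[4]=18 > 4 → no swap
j=5: A[5]=9 > 4 → no swap
j=6: A[6]=2 ≤ 4 → i=0, swap A[0],A[6] → [2, 7, 16, 6, 18, 9, 5, 13, 4]
j=7: A[7]=13 > 4 → no swap
final swap A[1],A[8] → [2, 4, 16, 6, 18, 9, 5, 13, 7]; return 1
p = 1; k-1 = 5 > 1 ⇒ right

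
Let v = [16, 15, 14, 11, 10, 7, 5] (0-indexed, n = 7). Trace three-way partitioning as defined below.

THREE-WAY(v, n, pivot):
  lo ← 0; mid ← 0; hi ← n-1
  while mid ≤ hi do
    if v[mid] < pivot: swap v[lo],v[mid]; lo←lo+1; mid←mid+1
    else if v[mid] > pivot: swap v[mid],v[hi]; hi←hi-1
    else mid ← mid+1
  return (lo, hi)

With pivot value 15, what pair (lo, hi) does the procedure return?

(5, 5)

lo=0 mid=0 hi=6
16>15: swap(0,6), hi=5 ⇒ [5, 15, 14, 11, 10, 7, 16]
5<15: swap(0,0), lo=1 mid=1 ⇒ [5, 15, 14, 11, 10, 7, 16]
15=15: mid=2
14<15: swap(1,2), lo=2 mid=3 ⇒ [5, 14, 15, 11, 10, 7, 16]
11<15: swap(2,3), lo=3 mid=4 ⇒ [5, 14, 11, 15, 10, 7, 16]
10<15: swap(3,4), lo=4 mid=5 ⇒ [5, 14, 11, 10, 15, 7, 16]
7<15: swap(4,5), lo=5 mid=6 ⇒ [5, 14, 11, 10, 7, 15, 16]
done. lo=5 hi=5; v=[5, 14, 11, 10, 7, 15, 16]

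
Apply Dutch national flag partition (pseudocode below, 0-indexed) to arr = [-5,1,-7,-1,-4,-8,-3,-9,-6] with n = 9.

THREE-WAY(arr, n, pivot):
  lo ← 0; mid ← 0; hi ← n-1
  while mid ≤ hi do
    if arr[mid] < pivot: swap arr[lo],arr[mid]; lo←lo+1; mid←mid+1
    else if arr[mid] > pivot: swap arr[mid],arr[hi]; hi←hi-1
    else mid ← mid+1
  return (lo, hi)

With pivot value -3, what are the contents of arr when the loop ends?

lo=0 mid=0 hi=8
-5<-3: swap(0,0), lo=1 mid=1 ⇒ [-5,1,-7,-1,-4,-8,-3,-9,-6]
1>-3: swap(1,8), hi=7 ⇒ [-5,-6,-7,-1,-4,-8,-3,-9,1]
-6<-3: swap(1,1), lo=2 mid=2 ⇒ [-5,-6,-7,-1,-4,-8,-3,-9,1]
-7<-3: swap(2,2), lo=3 mid=3 ⇒ [-5,-6,-7,-1,-4,-8,-3,-9,1]
-1>-3: swap(3,7), hi=6 ⇒ [-5,-6,-7,-9,-4,-8,-3,-1,1]
-9<-3: swap(3,3), lo=4 mid=4 ⇒ [-5,-6,-7,-9,-4,-8,-3,-1,1]
-4<-3: swap(4,4), lo=5 mid=5 ⇒ [-5,-6,-7,-9,-4,-8,-3,-1,1]
-8<-3: swap(5,5), lo=6 mid=6 ⇒ [-5,-6,-7,-9,-4,-8,-3,-1,1]
-3=-3: mid=7
done. lo=6 hi=6; arr=[-5,-6,-7,-9,-4,-8,-3,-1,1]

[-5,-6,-7,-9,-4,-8,-3,-1,1]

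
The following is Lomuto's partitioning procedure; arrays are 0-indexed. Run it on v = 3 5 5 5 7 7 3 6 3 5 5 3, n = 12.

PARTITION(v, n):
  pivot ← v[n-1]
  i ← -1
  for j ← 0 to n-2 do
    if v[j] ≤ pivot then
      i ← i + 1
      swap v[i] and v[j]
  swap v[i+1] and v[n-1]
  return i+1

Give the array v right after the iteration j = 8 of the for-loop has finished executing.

pivot = v[11] = 3; i = -1
j=0: v[0]=3 ≤ 3 → i=0, swap v[0],v[0] (no change) → 3 5 5 5 7 7 3 6 3 5 5 3
j=1: v[1]=5 > 3 → no swap
j=2: v[2]=5 > 3 → no swap
j=3: v[3]=5 > 3 → no swap
j=4: v[4]=7 > 3 → no swap
j=5: v[5]=7 > 3 → no swap
j=6: v[6]=3 ≤ 3 → i=1, swap v[1],v[6] → 3 3 5 5 7 7 5 6 3 5 5 3
j=7: v[7]=6 > 3 → no swap
j=8: v[8]=3 ≤ 3 → i=2, swap v[2],v[8] → 3 3 3 5 7 7 5 6 5 5 5 3
(after j=8) v = 3 3 3 5 7 7 5 6 5 5 5 3

3 3 3 5 7 7 5 6 5 5 5 3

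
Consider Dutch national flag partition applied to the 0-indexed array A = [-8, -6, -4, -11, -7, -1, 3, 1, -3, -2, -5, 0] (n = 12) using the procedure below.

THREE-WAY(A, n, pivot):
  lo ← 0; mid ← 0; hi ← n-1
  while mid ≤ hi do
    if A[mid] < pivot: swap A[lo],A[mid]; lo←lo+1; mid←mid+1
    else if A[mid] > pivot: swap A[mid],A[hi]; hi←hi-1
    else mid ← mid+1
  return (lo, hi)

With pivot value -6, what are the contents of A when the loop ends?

lo=0 mid=0 hi=11
-8<-6: swap(0,0), lo=1 mid=1 ⇒ [-8, -6, -4, -11, -7, -1, 3, 1, -3, -2, -5, 0]
-6=-6: mid=2
-4>-6: swap(2,11), hi=10 ⇒ [-8, -6, 0, -11, -7, -1, 3, 1, -3, -2, -5, -4]
0>-6: swap(2,10), hi=9 ⇒ [-8, -6, -5, -11, -7, -1, 3, 1, -3, -2, 0, -4]
-5>-6: swap(2,9), hi=8 ⇒ [-8, -6, -2, -11, -7, -1, 3, 1, -3, -5, 0, -4]
-2>-6: swap(2,8), hi=7 ⇒ [-8, -6, -3, -11, -7, -1, 3, 1, -2, -5, 0, -4]
-3>-6: swap(2,7), hi=6 ⇒ [-8, -6, 1, -11, -7, -1, 3, -3, -2, -5, 0, -4]
1>-6: swap(2,6), hi=5 ⇒ [-8, -6, 3, -11, -7, -1, 1, -3, -2, -5, 0, -4]
3>-6: swap(2,5), hi=4 ⇒ [-8, -6, -1, -11, -7, 3, 1, -3, -2, -5, 0, -4]
-1>-6: swap(2,4), hi=3 ⇒ [-8, -6, -7, -11, -1, 3, 1, -3, -2, -5, 0, -4]
-7<-6: swap(1,2), lo=2 mid=3 ⇒ [-8, -7, -6, -11, -1, 3, 1, -3, -2, -5, 0, -4]
-11<-6: swap(2,3), lo=3 mid=4 ⇒ [-8, -7, -11, -6, -1, 3, 1, -3, -2, -5, 0, -4]
done. lo=3 hi=3; A=[-8, -7, -11, -6, -1, 3, 1, -3, -2, -5, 0, -4]

[-8, -7, -11, -6, -1, 3, 1, -3, -2, -5, 0, -4]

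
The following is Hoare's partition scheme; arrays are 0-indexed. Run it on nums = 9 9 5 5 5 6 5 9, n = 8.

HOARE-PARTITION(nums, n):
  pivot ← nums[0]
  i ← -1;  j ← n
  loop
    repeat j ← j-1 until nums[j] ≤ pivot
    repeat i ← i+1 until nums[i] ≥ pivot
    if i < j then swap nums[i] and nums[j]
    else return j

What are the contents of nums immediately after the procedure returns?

9 5 5 5 5 6 9 9

pivot = nums[0] = 9; i = -1, j = 8
j→7 (nums[7]=9≤9), i→0 (nums[0]=9≥9); i<j, swap → 9 9 5 5 5 6 5 9
j→6 (nums[6]=5≤9), i→1 (nums[1]=9≥9); i<j, swap → 9 5 5 5 5 6 9 9
j→5, i→6; i≥j, return j=5. nums = 9 5 5 5 5 6 9 9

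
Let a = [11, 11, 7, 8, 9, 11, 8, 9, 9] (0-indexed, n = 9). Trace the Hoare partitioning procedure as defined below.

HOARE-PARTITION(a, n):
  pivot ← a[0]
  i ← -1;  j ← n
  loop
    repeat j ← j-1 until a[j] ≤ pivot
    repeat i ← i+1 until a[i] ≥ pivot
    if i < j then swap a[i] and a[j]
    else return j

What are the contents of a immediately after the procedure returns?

[9, 9, 7, 8, 9, 8, 11, 11, 11]

pivot=11
j stops at 8 (9), i stops at 0 (11); swap ⇒ [9, 11, 7, 8, 9, 11, 8, 9, 11]
j stops at 7 (9), i stops at 1 (11); swap ⇒ [9, 9, 7, 8, 9, 11, 8, 11, 11]
j stops at 6 (8), i stops at 5 (11); swap ⇒ [9, 9, 7, 8, 9, 8, 11, 11, 11]
j stops at 5, i stops at 6; i≥j ⇒ return 5. a=[9, 9, 7, 8, 9, 8, 11, 11, 11]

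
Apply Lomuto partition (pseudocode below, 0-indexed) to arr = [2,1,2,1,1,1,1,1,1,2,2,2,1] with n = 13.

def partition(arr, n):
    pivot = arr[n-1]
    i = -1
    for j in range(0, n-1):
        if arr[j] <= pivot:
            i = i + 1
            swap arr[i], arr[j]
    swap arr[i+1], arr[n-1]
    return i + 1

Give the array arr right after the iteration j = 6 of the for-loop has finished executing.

pivot = arr[12] = 1; i = -1
j=0: arr[0]=2 > 1 → no swap
j=1: arr[1]=1 ≤ 1 → i=0, swap arr[0],arr[1] → [1,2,2,1,1,1,1,1,1,2,2,2,1]
j=2: arr[2]=2 > 1 → no swap
j=3: arr[3]=1 ≤ 1 → i=1, swap arr[1],arr[3] → [1,1,2,2,1,1,1,1,1,2,2,2,1]
j=4: arr[4]=1 ≤ 1 → i=2, swap arr[2],arr[4] → [1,1,1,2,2,1,1,1,1,2,2,2,1]
j=5: arr[5]=1 ≤ 1 → i=3, swap arr[3],arr[5] → [1,1,1,1,2,2,1,1,1,2,2,2,1]
j=6: arr[6]=1 ≤ 1 → i=4, swap arr[4],arr[6] → [1,1,1,1,1,2,2,1,1,2,2,2,1]
(after j=6) arr = [1,1,1,1,1,2,2,1,1,2,2,2,1]

[1,1,1,1,1,2,2,1,1,2,2,2,1]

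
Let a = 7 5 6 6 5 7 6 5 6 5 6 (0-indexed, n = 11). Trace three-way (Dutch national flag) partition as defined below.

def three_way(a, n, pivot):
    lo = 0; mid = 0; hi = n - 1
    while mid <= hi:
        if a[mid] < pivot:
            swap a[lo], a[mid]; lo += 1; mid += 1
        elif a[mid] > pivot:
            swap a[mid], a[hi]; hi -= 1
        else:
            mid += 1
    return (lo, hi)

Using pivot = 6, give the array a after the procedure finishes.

5 5 5 5 6 6 6 6 6 7 7

pivot = 6; lo=0, mid=0, hi=10
a[mid]=7>6: swap a[0],a[10]; hi=9 → 6 5 6 6 5 7 6 5 6 5 7
a[mid]=6=6: mid=1
a[mid]=5<6: swap a[0],a[1]; lo=1,mid=2 → 5 6 6 6 5 7 6 5 6 5 7
a[mid]=6=6: mid=3
a[mid]=6=6: mid=4
a[mid]=5<6: swap a[1],a[4]; lo=2,mid=5 → 5 5 6 6 6 7 6 5 6 5 7
a[mid]=7>6: swap a[5],a[9]; hi=8 → 5 5 6 6 6 5 6 5 6 7 7
a[mid]=5<6: swap a[2],a[5]; lo=3,mid=6 → 5 5 5 6 6 6 6 5 6 7 7
a[mid]=6=6: mid=7
a[mid]=5<6: swap a[3],a[7]; lo=4,mid=8 → 5 5 5 5 6 6 6 6 6 7 7
a[mid]=6=6: mid=9
end: lo=4, hi=8; a = 5 5 5 5 6 6 6 6 6 7 7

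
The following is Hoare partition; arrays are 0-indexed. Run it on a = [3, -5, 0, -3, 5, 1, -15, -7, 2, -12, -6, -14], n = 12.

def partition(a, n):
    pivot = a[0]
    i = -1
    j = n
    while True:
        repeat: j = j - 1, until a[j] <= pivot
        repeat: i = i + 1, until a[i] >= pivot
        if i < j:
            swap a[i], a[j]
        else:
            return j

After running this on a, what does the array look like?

[-14, -5, 0, -3, -6, 1, -15, -7, 2, -12, 5, 3]

pivot = a[0] = 3; i = -1, j = 12
j→11 (a[11]=-14≤3), i→0 (a[0]=3≥3); i<j, swap → [-14, -5, 0, -3, 5, 1, -15, -7, 2, -12, -6, 3]
j→10 (a[10]=-6≤3), i→4 (a[4]=5≥3); i<j, swap → [-14, -5, 0, -3, -6, 1, -15, -7, 2, -12, 5, 3]
j→9, i→10; i≥j, return j=9. a = [-14, -5, 0, -3, -6, 1, -15, -7, 2, -12, 5, 3]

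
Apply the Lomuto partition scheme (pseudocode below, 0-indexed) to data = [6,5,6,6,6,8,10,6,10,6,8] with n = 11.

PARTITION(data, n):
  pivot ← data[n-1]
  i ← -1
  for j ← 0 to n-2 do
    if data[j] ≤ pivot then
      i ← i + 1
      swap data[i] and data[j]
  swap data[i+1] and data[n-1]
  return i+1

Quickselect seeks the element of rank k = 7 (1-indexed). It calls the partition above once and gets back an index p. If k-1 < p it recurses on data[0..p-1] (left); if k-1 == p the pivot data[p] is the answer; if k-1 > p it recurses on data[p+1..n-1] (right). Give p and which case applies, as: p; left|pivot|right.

8; left

pivot = data[10] = 8; i = -1
j=0: data[0]=6 ≤ 8 → i=0, swap data[0],data[0] (no change) → [6,5,6,6,6,8,10,6,10,6,8]
j=1: data[1]=5 ≤ 8 → i=1, swap data[1],data[1] (no change) → [6,5,6,6,6,8,10,6,10,6,8]
j=2: data[2]=6 ≤ 8 → i=2, swap data[2],data[2] (no change) → [6,5,6,6,6,8,10,6,10,6,8]
j=3: data[3]=6 ≤ 8 → i=3, swap data[3],data[3] (no change) → [6,5,6,6,6,8,10,6,10,6,8]
j=4: data[4]=6 ≤ 8 → i=4, swap data[4],data[4] (no change) → [6,5,6,6,6,8,10,6,10,6,8]
j=5: data[5]=8 ≤ 8 → i=5, swap data[5],data[5] (no change) → [6,5,6,6,6,8,10,6,10,6,8]
j=6: data[6]=10 > 8 → no swap
j=7: data[7]=6 ≤ 8 → i=6, swap data[6],data[7] → [6,5,6,6,6,8,6,10,10,6,8]
j=8: data[8]=10 > 8 → no swap
j=9: data[9]=6 ≤ 8 → i=7, swap data[7],data[9] → [6,5,6,6,6,8,6,6,10,10,8]
final swap data[8],data[10] → [6,5,6,6,6,8,6,6,8,10,10]; return 8
p = 8; k-1 = 6 < 8 ⇒ left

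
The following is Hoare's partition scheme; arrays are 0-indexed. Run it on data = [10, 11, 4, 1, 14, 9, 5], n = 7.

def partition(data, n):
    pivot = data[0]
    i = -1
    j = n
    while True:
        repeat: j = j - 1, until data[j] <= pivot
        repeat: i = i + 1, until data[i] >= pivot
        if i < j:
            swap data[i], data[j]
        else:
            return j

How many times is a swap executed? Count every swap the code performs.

2

pivot=10
j stops at 6 (5), i stops at 0 (10); swap ⇒ [5, 11, 4, 1, 14, 9, 10]
j stops at 5 (9), i stops at 1 (11); swap ⇒ [5, 9, 4, 1, 14, 11, 10]
j stops at 3, i stops at 4; i≥j ⇒ return 3. data=[5, 9, 4, 1, 14, 11, 10]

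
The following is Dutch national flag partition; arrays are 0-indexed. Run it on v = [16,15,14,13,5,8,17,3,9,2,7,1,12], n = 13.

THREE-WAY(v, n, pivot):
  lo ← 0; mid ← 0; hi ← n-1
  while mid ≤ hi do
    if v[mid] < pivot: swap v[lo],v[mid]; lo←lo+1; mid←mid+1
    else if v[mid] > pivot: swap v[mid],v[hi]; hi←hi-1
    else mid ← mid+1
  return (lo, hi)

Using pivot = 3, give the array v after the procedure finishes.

[1,2,3,5,8,17,13,9,14,7,15,12,16]

pivot = 3; lo=0, mid=0, hi=12
v[mid]=16>3: swap v[0],v[12]; hi=11 → [12,15,14,13,5,8,17,3,9,2,7,1,16]
v[mid]=12>3: swap v[0],v[11]; hi=10 → [1,15,14,13,5,8,17,3,9,2,7,12,16]
v[mid]=1<3: swap v[0],v[0]; lo=1,mid=1 → [1,15,14,13,5,8,17,3,9,2,7,12,16]
v[mid]=15>3: swap v[1],v[10]; hi=9 → [1,7,14,13,5,8,17,3,9,2,15,12,16]
v[mid]=7>3: swap v[1],v[9]; hi=8 → [1,2,14,13,5,8,17,3,9,7,15,12,16]
v[mid]=2<3: swap v[1],v[1]; lo=2,mid=2 → [1,2,14,13,5,8,17,3,9,7,15,12,16]
v[mid]=14>3: swap v[2],v[8]; hi=7 → [1,2,9,13,5,8,17,3,14,7,15,12,16]
v[mid]=9>3: swap v[2],v[7]; hi=6 → [1,2,3,13,5,8,17,9,14,7,15,12,16]
v[mid]=3=3: mid=3
v[mid]=13>3: swap v[3],v[6]; hi=5 → [1,2,3,17,5,8,13,9,14,7,15,12,16]
v[mid]=17>3: swap v[3],v[5]; hi=4 → [1,2,3,8,5,17,13,9,14,7,15,12,16]
v[mid]=8>3: swap v[3],v[4]; hi=3 → [1,2,3,5,8,17,13,9,14,7,15,12,16]
v[mid]=5>3: swap v[3],v[3]; hi=2 → [1,2,3,5,8,17,13,9,14,7,15,12,16]
end: lo=2, hi=2; v = [1,2,3,5,8,17,13,9,14,7,15,12,16]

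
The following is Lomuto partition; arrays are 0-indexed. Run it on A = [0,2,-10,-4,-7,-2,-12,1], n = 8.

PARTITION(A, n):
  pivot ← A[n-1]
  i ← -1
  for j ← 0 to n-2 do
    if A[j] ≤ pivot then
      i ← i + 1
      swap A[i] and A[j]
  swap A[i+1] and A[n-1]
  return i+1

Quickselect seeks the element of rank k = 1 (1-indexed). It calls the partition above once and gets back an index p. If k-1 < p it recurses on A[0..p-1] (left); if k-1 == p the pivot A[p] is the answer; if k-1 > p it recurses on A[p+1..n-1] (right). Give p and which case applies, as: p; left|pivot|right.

pivot=1, i=-1
j=0: 0≤1, i=0, swap(0,0) ⇒ [0,2,-10,-4,-7,-2,-12,1]
j=1: 2>1, skip
j=2: -10≤1, i=1, swap(1,2) ⇒ [0,-10,2,-4,-7,-2,-12,1]
j=3: -4≤1, i=2, swap(2,3) ⇒ [0,-10,-4,2,-7,-2,-12,1]
j=4: -7≤1, i=3, swap(3,4) ⇒ [0,-10,-4,-7,2,-2,-12,1]
j=5: -2≤1, i=4, swap(4,5) ⇒ [0,-10,-4,-7,-2,2,-12,1]
j=6: -12≤1, i=5, swap(5,6) ⇒ [0,-10,-4,-7,-2,-12,2,1]
swap(6,7) ⇒ [0,-10,-4,-7,-2,-12,1,2]; return 6
p = 6; k-1 = 0 < 6 ⇒ left

6; left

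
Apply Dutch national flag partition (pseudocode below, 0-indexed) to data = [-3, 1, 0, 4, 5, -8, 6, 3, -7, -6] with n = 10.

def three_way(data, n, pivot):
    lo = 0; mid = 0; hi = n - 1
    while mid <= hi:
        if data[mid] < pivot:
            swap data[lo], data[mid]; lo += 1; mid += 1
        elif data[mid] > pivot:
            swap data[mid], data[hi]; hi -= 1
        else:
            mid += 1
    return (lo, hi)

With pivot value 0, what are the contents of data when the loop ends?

pivot = 0; lo=0, mid=0, hi=9
data[mid]=-3<0: swap data[0],data[0]; lo=1,mid=1 → [-3, 1, 0, 4, 5, -8, 6, 3, -7, -6]
data[mid]=1>0: swap data[1],data[9]; hi=8 → [-3, -6, 0, 4, 5, -8, 6, 3, -7, 1]
data[mid]=-6<0: swap data[1],data[1]; lo=2,mid=2 → [-3, -6, 0, 4, 5, -8, 6, 3, -7, 1]
data[mid]=0=0: mid=3
data[mid]=4>0: swap data[3],data[8]; hi=7 → [-3, -6, 0, -7, 5, -8, 6, 3, 4, 1]
data[mid]=-7<0: swap data[2],data[3]; lo=3,mid=4 → [-3, -6, -7, 0, 5, -8, 6, 3, 4, 1]
data[mid]=5>0: swap data[4],data[7]; hi=6 → [-3, -6, -7, 0, 3, -8, 6, 5, 4, 1]
data[mid]=3>0: swap data[4],data[6]; hi=5 → [-3, -6, -7, 0, 6, -8, 3, 5, 4, 1]
data[mid]=6>0: swap data[4],data[5]; hi=4 → [-3, -6, -7, 0, -8, 6, 3, 5, 4, 1]
data[mid]=-8<0: swap data[3],data[4]; lo=4,mid=5 → [-3, -6, -7, -8, 0, 6, 3, 5, 4, 1]
end: lo=4, hi=4; data = [-3, -6, -7, -8, 0, 6, 3, 5, 4, 1]

[-3, -6, -7, -8, 0, 6, 3, 5, 4, 1]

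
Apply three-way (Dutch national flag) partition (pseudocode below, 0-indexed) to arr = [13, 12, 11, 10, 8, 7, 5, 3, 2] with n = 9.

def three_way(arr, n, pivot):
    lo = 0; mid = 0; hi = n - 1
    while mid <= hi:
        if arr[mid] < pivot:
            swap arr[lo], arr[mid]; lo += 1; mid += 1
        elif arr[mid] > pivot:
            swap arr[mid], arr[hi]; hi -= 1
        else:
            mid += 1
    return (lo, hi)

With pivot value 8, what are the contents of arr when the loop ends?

[2, 3, 5, 7, 8, 10, 11, 12, 13]

pivot = 8; lo=0, mid=0, hi=8
arr[mid]=13>8: swap arr[0],arr[8]; hi=7 → [2, 12, 11, 10, 8, 7, 5, 3, 13]
arr[mid]=2<8: swap arr[0],arr[0]; lo=1,mid=1 → [2, 12, 11, 10, 8, 7, 5, 3, 13]
arr[mid]=12>8: swap arr[1],arr[7]; hi=6 → [2, 3, 11, 10, 8, 7, 5, 12, 13]
arr[mid]=3<8: swap arr[1],arr[1]; lo=2,mid=2 → [2, 3, 11, 10, 8, 7, 5, 12, 13]
arr[mid]=11>8: swap arr[2],arr[6]; hi=5 → [2, 3, 5, 10, 8, 7, 11, 12, 13]
arr[mid]=5<8: swap arr[2],arr[2]; lo=3,mid=3 → [2, 3, 5, 10, 8, 7, 11, 12, 13]
arr[mid]=10>8: swap arr[3],arr[5]; hi=4 → [2, 3, 5, 7, 8, 10, 11, 12, 13]
arr[mid]=7<8: swap arr[3],arr[3]; lo=4,mid=4 → [2, 3, 5, 7, 8, 10, 11, 12, 13]
arr[mid]=8=8: mid=5
end: lo=4, hi=4; arr = [2, 3, 5, 7, 8, 10, 11, 12, 13]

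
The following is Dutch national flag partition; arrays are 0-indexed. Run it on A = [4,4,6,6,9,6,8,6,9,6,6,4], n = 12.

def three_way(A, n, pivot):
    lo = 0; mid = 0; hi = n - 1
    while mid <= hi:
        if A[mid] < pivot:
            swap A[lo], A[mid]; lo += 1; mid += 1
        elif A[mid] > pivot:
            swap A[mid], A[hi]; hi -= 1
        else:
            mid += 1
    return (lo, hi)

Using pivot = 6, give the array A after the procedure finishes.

lo=0 mid=0 hi=11
4<6: swap(0,0), lo=1 mid=1 ⇒ [4,4,6,6,9,6,8,6,9,6,6,4]
4<6: swap(1,1), lo=2 mid=2 ⇒ [4,4,6,6,9,6,8,6,9,6,6,4]
6=6: mid=3
6=6: mid=4
9>6: swap(4,11), hi=10 ⇒ [4,4,6,6,4,6,8,6,9,6,6,9]
4<6: swap(2,4), lo=3 mid=5 ⇒ [4,4,4,6,6,6,8,6,9,6,6,9]
6=6: mid=6
8>6: swap(6,10), hi=9 ⇒ [4,4,4,6,6,6,6,6,9,6,8,9]
6=6: mid=7
6=6: mid=8
9>6: swap(8,9), hi=8 ⇒ [4,4,4,6,6,6,6,6,6,9,8,9]
6=6: mid=9
done. lo=3 hi=8; A=[4,4,4,6,6,6,6,6,6,9,8,9]

[4,4,4,6,6,6,6,6,6,9,8,9]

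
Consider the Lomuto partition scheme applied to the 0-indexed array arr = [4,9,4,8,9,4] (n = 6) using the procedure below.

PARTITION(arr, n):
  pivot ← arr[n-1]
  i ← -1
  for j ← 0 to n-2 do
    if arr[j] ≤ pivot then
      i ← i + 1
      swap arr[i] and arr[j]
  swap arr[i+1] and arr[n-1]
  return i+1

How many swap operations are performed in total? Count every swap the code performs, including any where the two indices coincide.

3

pivot = arr[5] = 4; i = -1
j=0: arr[0]=4 ≤ 4 → i=0, swap arr[0],arr[0] (no change) → [4,9,4,8,9,4]
j=1: arr[1]=9 > 4 → no swap
j=2: arr[2]=4 ≤ 4 → i=1, swap arr[1],arr[2] → [4,4,9,8,9,4]
j=3: arr[3]=8 > 4 → no swap
j=4: arr[4]=9 > 4 → no swap
final swap arr[2],arr[5] → [4,4,4,8,9,9]; return 2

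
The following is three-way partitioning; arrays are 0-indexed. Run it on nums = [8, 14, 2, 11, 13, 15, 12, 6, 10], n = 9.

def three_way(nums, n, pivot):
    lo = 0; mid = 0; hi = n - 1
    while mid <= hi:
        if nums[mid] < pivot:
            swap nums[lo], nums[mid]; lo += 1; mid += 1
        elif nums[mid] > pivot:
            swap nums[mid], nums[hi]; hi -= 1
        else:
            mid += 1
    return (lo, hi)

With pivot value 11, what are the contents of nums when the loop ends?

[8, 10, 2, 6, 11, 12, 15, 13, 14]

pivot = 11; lo=0, mid=0, hi=8
nums[mid]=8<11: swap nums[0],nums[0]; lo=1,mid=1 → [8, 14, 2, 11, 13, 15, 12, 6, 10]
nums[mid]=14>11: swap nums[1],nums[8]; hi=7 → [8, 10, 2, 11, 13, 15, 12, 6, 14]
nums[mid]=10<11: swap nums[1],nums[1]; lo=2,mid=2 → [8, 10, 2, 11, 13, 15, 12, 6, 14]
nums[mid]=2<11: swap nums[2],nums[2]; lo=3,mid=3 → [8, 10, 2, 11, 13, 15, 12, 6, 14]
nums[mid]=11=11: mid=4
nums[mid]=13>11: swap nums[4],nums[7]; hi=6 → [8, 10, 2, 11, 6, 15, 12, 13, 14]
nums[mid]=6<11: swap nums[3],nums[4]; lo=4,mid=5 → [8, 10, 2, 6, 11, 15, 12, 13, 14]
nums[mid]=15>11: swap nums[5],nums[6]; hi=5 → [8, 10, 2, 6, 11, 12, 15, 13, 14]
nums[mid]=12>11: swap nums[5],nums[5]; hi=4 → [8, 10, 2, 6, 11, 12, 15, 13, 14]
end: lo=4, hi=4; nums = [8, 10, 2, 6, 11, 12, 15, 13, 14]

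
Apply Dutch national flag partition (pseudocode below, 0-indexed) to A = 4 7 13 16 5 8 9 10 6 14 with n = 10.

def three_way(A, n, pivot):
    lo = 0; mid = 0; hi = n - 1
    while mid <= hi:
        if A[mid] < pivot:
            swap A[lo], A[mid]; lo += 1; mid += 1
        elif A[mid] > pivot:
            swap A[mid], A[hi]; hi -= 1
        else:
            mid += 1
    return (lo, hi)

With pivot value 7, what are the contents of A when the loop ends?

4 6 5 7 8 9 10 16 14 13

pivot = 7; lo=0, mid=0, hi=9
A[mid]=4<7: swap A[0],A[0]; lo=1,mid=1 → 4 7 13 16 5 8 9 10 6 14
A[mid]=7=7: mid=2
A[mid]=13>7: swap A[2],A[9]; hi=8 → 4 7 14 16 5 8 9 10 6 13
A[mid]=14>7: swap A[2],A[8]; hi=7 → 4 7 6 16 5 8 9 10 14 13
A[mid]=6<7: swap A[1],A[2]; lo=2,mid=3 → 4 6 7 16 5 8 9 10 14 13
A[mid]=16>7: swap A[3],A[7]; hi=6 → 4 6 7 10 5 8 9 16 14 13
A[mid]=10>7: swap A[3],A[6]; hi=5 → 4 6 7 9 5 8 10 16 14 13
A[mid]=9>7: swap A[3],A[5]; hi=4 → 4 6 7 8 5 9 10 16 14 13
A[mid]=8>7: swap A[3],A[4]; hi=3 → 4 6 7 5 8 9 10 16 14 13
A[mid]=5<7: swap A[2],A[3]; lo=3,mid=4 → 4 6 5 7 8 9 10 16 14 13
end: lo=3, hi=3; A = 4 6 5 7 8 9 10 16 14 13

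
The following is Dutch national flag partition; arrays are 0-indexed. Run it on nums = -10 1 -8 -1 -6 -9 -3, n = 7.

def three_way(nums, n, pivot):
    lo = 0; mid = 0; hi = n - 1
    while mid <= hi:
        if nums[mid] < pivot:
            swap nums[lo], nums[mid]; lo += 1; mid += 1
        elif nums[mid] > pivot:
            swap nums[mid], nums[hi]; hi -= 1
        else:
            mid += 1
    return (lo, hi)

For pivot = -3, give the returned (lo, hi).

lo=0 mid=0 hi=6
-10<-3: swap(0,0), lo=1 mid=1 ⇒ -10 1 -8 -1 -6 -9 -3
1>-3: swap(1,6), hi=5 ⇒ -10 -3 -8 -1 -6 -9 1
-3=-3: mid=2
-8<-3: swap(1,2), lo=2 mid=3 ⇒ -10 -8 -3 -1 -6 -9 1
-1>-3: swap(3,5), hi=4 ⇒ -10 -8 -3 -9 -6 -1 1
-9<-3: swap(2,3), lo=3 mid=4 ⇒ -10 -8 -9 -3 -6 -1 1
-6<-3: swap(3,4), lo=4 mid=5 ⇒ -10 -8 -9 -6 -3 -1 1
done. lo=4 hi=4; nums=-10 -8 -9 -6 -3 -1 1

(4, 4)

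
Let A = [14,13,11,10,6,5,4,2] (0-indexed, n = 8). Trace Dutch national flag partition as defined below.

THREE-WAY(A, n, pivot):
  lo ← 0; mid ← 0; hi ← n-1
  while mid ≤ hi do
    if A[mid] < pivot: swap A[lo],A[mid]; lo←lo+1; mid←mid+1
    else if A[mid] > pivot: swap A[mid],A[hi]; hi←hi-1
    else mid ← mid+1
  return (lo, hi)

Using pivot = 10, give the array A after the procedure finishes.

pivot = 10; lo=0, mid=0, hi=7
A[mid]=14>10: swap A[0],A[7]; hi=6 → [2,13,11,10,6,5,4,14]
A[mid]=2<10: swap A[0],A[0]; lo=1,mid=1 → [2,13,11,10,6,5,4,14]
A[mid]=13>10: swap A[1],A[6]; hi=5 → [2,4,11,10,6,5,13,14]
A[mid]=4<10: swap A[1],A[1]; lo=2,mid=2 → [2,4,11,10,6,5,13,14]
A[mid]=11>10: swap A[2],A[5]; hi=4 → [2,4,5,10,6,11,13,14]
A[mid]=5<10: swap A[2],A[2]; lo=3,mid=3 → [2,4,5,10,6,11,13,14]
A[mid]=10=10: mid=4
A[mid]=6<10: swap A[3],A[4]; lo=4,mid=5 → [2,4,5,6,10,11,13,14]
end: lo=4, hi=4; A = [2,4,5,6,10,11,13,14]

[2,4,5,6,10,11,13,14]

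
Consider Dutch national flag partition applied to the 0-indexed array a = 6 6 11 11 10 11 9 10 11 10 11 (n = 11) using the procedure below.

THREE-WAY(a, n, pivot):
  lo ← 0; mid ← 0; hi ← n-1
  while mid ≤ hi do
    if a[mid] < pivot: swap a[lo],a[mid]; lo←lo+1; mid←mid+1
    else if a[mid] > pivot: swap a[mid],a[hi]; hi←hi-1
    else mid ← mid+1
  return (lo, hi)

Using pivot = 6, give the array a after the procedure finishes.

pivot = 6; lo=0, mid=0, hi=10
a[mid]=6=6: mid=1
a[mid]=6=6: mid=2
a[mid]=11>6: swap a[2],a[10]; hi=9 → 6 6 11 11 10 11 9 10 11 10 11
a[mid]=11>6: swap a[2],a[9]; hi=8 → 6 6 10 11 10 11 9 10 11 11 11
a[mid]=10>6: swap a[2],a[8]; hi=7 → 6 6 11 11 10 11 9 10 10 11 11
a[mid]=11>6: swap a[2],a[7]; hi=6 → 6 6 10 11 10 11 9 11 10 11 11
a[mid]=10>6: swap a[2],a[6]; hi=5 → 6 6 9 11 10 11 10 11 10 11 11
a[mid]=9>6: swap a[2],a[5]; hi=4 → 6 6 11 11 10 9 10 11 10 11 11
a[mid]=11>6: swap a[2],a[4]; hi=3 → 6 6 10 11 11 9 10 11 10 11 11
a[mid]=10>6: swap a[2],a[3]; hi=2 → 6 6 11 10 11 9 10 11 10 11 11
a[mid]=11>6: swap a[2],a[2]; hi=1 → 6 6 11 10 11 9 10 11 10 11 11
end: lo=0, hi=1; a = 6 6 11 10 11 9 10 11 10 11 11

6 6 11 10 11 9 10 11 10 11 11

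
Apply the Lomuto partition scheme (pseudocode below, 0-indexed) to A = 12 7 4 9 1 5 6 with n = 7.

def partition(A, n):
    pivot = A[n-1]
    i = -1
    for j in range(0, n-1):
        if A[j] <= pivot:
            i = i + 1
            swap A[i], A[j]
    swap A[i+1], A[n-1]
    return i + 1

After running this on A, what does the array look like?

4 1 5 6 7 12 9

pivot=6, i=-1
j=0: 12>6, skip
j=1: 7>6, skip
j=2: 4≤6, i=0, swap(0,2) ⇒ 4 7 12 9 1 5 6
j=3: 9>6, skip
j=4: 1≤6, i=1, swap(1,4) ⇒ 4 1 12 9 7 5 6
j=5: 5≤6, i=2, swap(2,5) ⇒ 4 1 5 9 7 12 6
swap(3,6) ⇒ 4 1 5 6 7 12 9; return 3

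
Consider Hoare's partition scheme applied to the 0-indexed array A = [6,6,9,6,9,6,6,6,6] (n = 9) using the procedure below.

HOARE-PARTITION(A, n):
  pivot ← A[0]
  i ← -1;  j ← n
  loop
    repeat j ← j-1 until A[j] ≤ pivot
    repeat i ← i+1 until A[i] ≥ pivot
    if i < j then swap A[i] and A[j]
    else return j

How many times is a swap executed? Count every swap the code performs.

4

pivot = A[0] = 6; i = -1, j = 9
j→8 (A[8]=6≤6), i→0 (A[0]=6≥6); i<j, swap → [6,6,9,6,9,6,6,6,6]
j→7 (A[7]=6≤6), i→1 (A[1]=6≥6); i<j, swap → [6,6,9,6,9,6,6,6,6]
j→6 (A[6]=6≤6), i→2 (A[2]=9≥6); i<j, swap → [6,6,6,6,9,6,9,6,6]
j→5 (A[5]=6≤6), i→3 (A[3]=6≥6); i<j, swap → [6,6,6,6,9,6,9,6,6]
j→3, i→4; i≥j, return j=3. A = [6,6,6,6,9,6,9,6,6]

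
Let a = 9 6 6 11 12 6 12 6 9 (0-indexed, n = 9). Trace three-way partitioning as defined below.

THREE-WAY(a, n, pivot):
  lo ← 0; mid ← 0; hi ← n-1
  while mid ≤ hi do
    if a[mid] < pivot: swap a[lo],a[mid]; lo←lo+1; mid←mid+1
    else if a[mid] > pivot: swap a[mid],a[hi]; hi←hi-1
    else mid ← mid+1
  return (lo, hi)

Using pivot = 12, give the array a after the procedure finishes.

lo=0 mid=0 hi=8
9<12: swap(0,0), lo=1 mid=1 ⇒ 9 6 6 11 12 6 12 6 9
6<12: swap(1,1), lo=2 mid=2 ⇒ 9 6 6 11 12 6 12 6 9
6<12: swap(2,2), lo=3 mid=3 ⇒ 9 6 6 11 12 6 12 6 9
11<12: swap(3,3), lo=4 mid=4 ⇒ 9 6 6 11 12 6 12 6 9
12=12: mid=5
6<12: swap(4,5), lo=5 mid=6 ⇒ 9 6 6 11 6 12 12 6 9
12=12: mid=7
6<12: swap(5,7), lo=6 mid=8 ⇒ 9 6 6 11 6 6 12 12 9
9<12: swap(6,8), lo=7 mid=9 ⇒ 9 6 6 11 6 6 9 12 12
done. lo=7 hi=8; a=9 6 6 11 6 6 9 12 12

9 6 6 11 6 6 9 12 12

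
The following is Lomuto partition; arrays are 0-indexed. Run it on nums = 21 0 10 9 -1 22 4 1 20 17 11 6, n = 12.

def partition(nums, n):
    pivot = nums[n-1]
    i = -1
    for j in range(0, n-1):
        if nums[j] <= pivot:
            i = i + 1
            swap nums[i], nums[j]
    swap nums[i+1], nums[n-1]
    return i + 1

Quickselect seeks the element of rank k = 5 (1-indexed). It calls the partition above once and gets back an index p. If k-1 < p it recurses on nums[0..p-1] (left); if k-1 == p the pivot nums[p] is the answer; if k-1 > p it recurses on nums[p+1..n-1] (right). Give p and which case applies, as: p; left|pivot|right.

4; pivot

pivot = nums[11] = 6; i = -1
j=0: nums[0]=21 > 6 → no swap
j=1: nums[1]=0 ≤ 6 → i=0, swap nums[0],nums[1] → 0 21 10 9 -1 22 4 1 20 17 11 6
j=2: nums[2]=10 > 6 → no swap
j=3: nums[3]=9 > 6 → no swap
j=4: nums[4]=-1 ≤ 6 → i=1, swap nums[1],nums[4] → 0 -1 10 9 21 22 4 1 20 17 11 6
j=5: nums[5]=22 > 6 → no swap
j=6: nums[6]=4 ≤ 6 → i=2, swap nums[2],nums[6] → 0 -1 4 9 21 22 10 1 20 17 11 6
j=7: nums[7]=1 ≤ 6 → i=3, swap nums[3],nums[7] → 0 -1 4 1 21 22 10 9 20 17 11 6
j=8: nums[8]=20 > 6 → no swap
j=9: nums[9]=17 > 6 → no swap
j=10: nums[10]=11 > 6 → no swap
final swap nums[4],nums[11] → 0 -1 4 1 6 22 10 9 20 17 11 21; return 4
p = 4; k-1 = 4 == 4 ⇒ pivot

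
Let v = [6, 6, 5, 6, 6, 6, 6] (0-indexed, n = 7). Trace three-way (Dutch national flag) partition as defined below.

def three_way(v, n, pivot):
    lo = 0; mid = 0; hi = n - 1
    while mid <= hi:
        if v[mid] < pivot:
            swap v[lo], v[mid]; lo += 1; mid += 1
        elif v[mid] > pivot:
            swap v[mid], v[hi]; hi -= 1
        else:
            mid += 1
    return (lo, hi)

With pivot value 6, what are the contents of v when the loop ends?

pivot = 6; lo=0, mid=0, hi=6
v[mid]=6=6: mid=1
v[mid]=6=6: mid=2
v[mid]=5<6: swap v[0],v[2]; lo=1,mid=3 → [5, 6, 6, 6, 6, 6, 6]
v[mid]=6=6: mid=4
v[mid]=6=6: mid=5
v[mid]=6=6: mid=6
v[mid]=6=6: mid=7
end: lo=1, hi=6; v = [5, 6, 6, 6, 6, 6, 6]

[5, 6, 6, 6, 6, 6, 6]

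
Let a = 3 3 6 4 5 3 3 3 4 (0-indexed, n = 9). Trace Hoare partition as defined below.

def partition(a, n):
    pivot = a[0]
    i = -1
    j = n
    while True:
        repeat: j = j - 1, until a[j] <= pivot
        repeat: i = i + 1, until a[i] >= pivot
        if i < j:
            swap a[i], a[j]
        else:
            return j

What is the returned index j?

pivot = a[0] = 3; i = -1, j = 9
j→7 (a[7]=3≤3), i→0 (a[0]=3≥3); i<j, swap → 3 3 6 4 5 3 3 3 4
j→6 (a[6]=3≤3), i→1 (a[1]=3≥3); i<j, swap → 3 3 6 4 5 3 3 3 4
j→5 (a[5]=3≤3), i→2 (a[2]=6≥3); i<j, swap → 3 3 3 4 5 6 3 3 4
j→2, i→3; i≥j, return j=2. a = 3 3 3 4 5 6 3 3 4

2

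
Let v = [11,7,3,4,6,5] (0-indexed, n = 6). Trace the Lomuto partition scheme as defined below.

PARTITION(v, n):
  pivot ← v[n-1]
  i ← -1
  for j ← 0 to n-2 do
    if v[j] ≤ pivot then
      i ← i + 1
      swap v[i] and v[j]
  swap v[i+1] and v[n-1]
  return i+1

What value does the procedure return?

pivot = v[5] = 5; i = -1
j=0: v[0]=11 > 5 → no swap
j=1: v[1]=7 > 5 → no swap
j=2: v[2]=3 ≤ 5 → i=0, swap v[0],v[2] → [3,7,11,4,6,5]
j=3: v[3]=4 ≤ 5 → i=1, swap v[1],v[3] → [3,4,11,7,6,5]
j=4: v[4]=6 > 5 → no swap
final swap v[2],v[5] → [3,4,5,7,6,11]; return 2

2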